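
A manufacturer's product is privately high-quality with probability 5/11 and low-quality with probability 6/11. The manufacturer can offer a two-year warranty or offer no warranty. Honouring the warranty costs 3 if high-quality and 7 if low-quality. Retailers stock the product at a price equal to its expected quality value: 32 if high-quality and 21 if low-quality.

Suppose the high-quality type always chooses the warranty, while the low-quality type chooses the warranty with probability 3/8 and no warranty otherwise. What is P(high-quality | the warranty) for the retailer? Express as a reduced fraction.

20/29

P(the warranty) = (5/11)·1 + (6/11)·(3/8) = 29/44.
By Bayes' rule, P(high-quality | the warranty) = (5/11) / (29/44) = 20/29.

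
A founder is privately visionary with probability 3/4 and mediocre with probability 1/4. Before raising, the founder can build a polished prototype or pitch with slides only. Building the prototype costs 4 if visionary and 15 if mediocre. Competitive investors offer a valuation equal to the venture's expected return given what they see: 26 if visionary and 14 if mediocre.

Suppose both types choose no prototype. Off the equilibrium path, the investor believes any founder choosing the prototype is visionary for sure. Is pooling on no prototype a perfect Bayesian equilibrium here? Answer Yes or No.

Yes

On path, the investor holds the prior and pays 3/4·26 + 1/4·14 = 23. Off path (the prototype), believing visionary, it pays 26.
visionary: no prototype nets 23; the prototype nets 26 − 4 = 22. visionary stays.
mediocre: no prototype nets 23; the prototype nets 26 − 15 = 11. mediocre stays.
No type deviates, so pooling is sustained.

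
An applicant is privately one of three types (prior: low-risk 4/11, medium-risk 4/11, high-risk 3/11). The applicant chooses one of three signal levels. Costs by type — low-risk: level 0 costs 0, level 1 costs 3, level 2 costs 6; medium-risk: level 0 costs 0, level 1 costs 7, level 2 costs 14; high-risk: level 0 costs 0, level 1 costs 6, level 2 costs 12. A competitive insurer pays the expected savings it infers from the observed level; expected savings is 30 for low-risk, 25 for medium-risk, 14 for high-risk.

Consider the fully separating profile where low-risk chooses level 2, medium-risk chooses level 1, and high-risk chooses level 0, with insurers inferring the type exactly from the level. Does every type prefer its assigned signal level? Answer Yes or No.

No

Separating rebates: level 2 → 30, level 1 → 25, level 0 → 14.
low-risk (assigned level 2): level 0: 14 − 0 = 14; level 1: 25 − 3 = 22; level 2: 30 − 6 = 24. low-risk stays.
medium-risk (assigned level 1): level 0: 14 − 0 = 14; level 1: 25 − 7 = 18; level 2: 30 − 14 = 16. medium-risk stays.
high-risk (assigned level 0): level 0: 14 − 0 = 14; level 1: 25 − 6 = 19; level 2: 30 − 12 = 18. high-risk prefers level 1.
At least one type deviates; the separating profile fails.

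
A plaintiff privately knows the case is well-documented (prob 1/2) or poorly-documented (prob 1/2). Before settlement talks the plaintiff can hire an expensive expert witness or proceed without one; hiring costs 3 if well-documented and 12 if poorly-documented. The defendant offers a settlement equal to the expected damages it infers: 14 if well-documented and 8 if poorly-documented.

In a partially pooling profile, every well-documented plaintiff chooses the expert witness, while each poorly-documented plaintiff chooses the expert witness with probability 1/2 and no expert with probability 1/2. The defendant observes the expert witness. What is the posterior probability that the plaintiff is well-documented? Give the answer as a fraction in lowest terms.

2/3

P(the expert witness) = (1/2)·1 + (1/2)·(1/2) = 3/4.
By Bayes' rule, P(well-documented | the expert witness) = (1/2) / (3/4) = 2/3.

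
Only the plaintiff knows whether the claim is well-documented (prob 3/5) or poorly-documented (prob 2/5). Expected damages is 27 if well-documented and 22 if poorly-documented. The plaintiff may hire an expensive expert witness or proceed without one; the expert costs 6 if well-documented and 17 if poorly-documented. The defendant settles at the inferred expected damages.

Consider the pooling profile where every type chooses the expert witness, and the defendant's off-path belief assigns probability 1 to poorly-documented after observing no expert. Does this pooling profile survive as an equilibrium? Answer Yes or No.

On path, the defendant holds the prior and pays 3/5·27 + 2/5·22 = 25. Off path (no expert), believing poorly-documented, it pays 22.
well-documented: the expert witness nets 25 − 6 = 19; no expert nets 22. well-documented would deviate.
poorly-documented: the expert witness nets 25 − 17 = 8; no expert nets 22. poorly-documented would deviate.
A type deviates, so pooling fails.

No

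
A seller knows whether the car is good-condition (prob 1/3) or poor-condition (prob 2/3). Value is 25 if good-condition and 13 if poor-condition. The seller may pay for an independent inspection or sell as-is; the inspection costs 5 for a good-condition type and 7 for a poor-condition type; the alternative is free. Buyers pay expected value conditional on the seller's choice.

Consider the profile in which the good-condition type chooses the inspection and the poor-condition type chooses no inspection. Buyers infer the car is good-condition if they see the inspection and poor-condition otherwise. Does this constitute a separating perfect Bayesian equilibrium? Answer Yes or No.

Under these beliefs, the inspection earns price 25 and no inspection earns price 13.
good-condition: the inspection nets 25 − 5 = 20; no inspection nets 13. good-condition prefers the inspection.
poor-condition: the inspection nets 25 − 7 = 18; no inspection nets 13. poor-condition would deviate to the inspection.
poor-condition has a profitable deviation, so the profile is not an equilibrium.

No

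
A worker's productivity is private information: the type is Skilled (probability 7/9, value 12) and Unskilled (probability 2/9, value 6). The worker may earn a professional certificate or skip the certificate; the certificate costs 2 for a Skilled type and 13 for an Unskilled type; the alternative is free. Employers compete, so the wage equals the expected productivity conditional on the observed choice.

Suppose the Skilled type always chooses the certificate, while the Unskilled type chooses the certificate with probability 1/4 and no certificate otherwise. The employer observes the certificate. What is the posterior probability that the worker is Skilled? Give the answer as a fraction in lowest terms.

14/15

P(the certificate) = (7/9)·1 + (2/9)·(1/4) = 5/6.
By Bayes' rule, P(Skilled | the certificate) = (7/9) / (5/6) = 14/15.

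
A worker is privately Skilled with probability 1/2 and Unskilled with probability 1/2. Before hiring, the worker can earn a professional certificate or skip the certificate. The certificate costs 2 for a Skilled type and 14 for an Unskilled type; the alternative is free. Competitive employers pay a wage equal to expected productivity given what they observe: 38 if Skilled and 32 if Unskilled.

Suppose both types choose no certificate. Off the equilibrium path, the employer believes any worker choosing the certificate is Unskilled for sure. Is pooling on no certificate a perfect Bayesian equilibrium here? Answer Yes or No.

Yes

On path, the employer holds the prior and pays 1/2·38 + 1/2·32 = 35. Off path (the certificate), believing Unskilled, it pays 32.
Skilled: no certificate nets 35; the certificate nets 32 − 2 = 30. Skilled stays.
Unskilled: no certificate nets 35; the certificate nets 32 − 14 = 18. Unskilled stays.
No type deviates, so pooling is sustained.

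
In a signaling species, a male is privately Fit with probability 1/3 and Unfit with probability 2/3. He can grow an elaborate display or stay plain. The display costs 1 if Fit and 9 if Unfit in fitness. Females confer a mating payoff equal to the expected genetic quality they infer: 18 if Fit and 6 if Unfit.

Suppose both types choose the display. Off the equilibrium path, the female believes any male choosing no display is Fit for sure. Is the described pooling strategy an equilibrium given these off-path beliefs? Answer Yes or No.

On path, the female holds the prior and pays 1/3·18 + 2/3·6 = 10. Off path (no display), believing Fit, it pays 18.
Fit: the display nets 10 − 1 = 9; no display nets 18. Fit would deviate.
Unfit: the display nets 10 − 9 = 1; no display nets 18. Unfit would deviate.
A type deviates, so pooling fails.

No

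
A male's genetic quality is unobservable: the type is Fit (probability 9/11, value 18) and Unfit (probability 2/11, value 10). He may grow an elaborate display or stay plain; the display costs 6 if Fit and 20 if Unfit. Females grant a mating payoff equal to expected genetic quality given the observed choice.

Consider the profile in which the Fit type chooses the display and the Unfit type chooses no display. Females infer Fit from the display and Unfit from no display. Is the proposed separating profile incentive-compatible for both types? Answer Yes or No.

Under these beliefs, the display earns mating payoff 18 and no display earns mating payoff 10.
Fit: the display nets 18 − 6 = 12; no display nets 10. Fit prefers the display.
Unfit: the display nets 18 − 20 = -2; no display nets 10. Unfit prefers no display.
Neither type deviates, so the separating profile is an equilibrium.

Yes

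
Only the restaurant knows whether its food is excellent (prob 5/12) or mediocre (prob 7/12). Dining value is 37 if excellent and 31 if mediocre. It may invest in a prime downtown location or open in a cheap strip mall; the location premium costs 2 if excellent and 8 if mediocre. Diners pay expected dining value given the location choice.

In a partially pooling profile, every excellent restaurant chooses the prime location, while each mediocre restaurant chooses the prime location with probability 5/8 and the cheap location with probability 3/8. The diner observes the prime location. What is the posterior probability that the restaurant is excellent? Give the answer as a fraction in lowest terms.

8/15

P(the prime location) = (5/12)·1 + (7/12)·(5/8) = 25/32.
By Bayes' rule, P(excellent | the prime location) = (5/12) / (25/32) = 8/15.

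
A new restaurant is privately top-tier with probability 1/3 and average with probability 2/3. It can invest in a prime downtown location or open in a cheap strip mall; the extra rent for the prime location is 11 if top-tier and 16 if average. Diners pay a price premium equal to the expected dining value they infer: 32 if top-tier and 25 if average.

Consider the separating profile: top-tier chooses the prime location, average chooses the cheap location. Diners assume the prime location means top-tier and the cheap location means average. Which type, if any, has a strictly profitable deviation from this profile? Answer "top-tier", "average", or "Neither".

The prime location pays 32; the cheap location pays 25.
top-tier: assigned the prime location, nets 32 − 11 = 21; deviating to the cheap location nets 25.
average: assigned the cheap location, nets 25; deviating to the prime location nets 32 − 16 = 16.
The top-tier type gains 4 by deviating.

top-tier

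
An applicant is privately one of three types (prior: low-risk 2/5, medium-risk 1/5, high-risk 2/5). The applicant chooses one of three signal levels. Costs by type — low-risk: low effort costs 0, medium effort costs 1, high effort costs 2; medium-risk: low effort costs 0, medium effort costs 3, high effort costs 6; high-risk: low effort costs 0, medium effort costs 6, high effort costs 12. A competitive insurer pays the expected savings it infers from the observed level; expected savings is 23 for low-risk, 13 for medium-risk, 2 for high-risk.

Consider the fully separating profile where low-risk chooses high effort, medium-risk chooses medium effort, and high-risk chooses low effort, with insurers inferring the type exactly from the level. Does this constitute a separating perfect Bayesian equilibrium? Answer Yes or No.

No

Separating rebates: high effort → 23, medium effort → 13, low effort → 2.
low-risk (assigned high effort): low effort: 2 − 0 = 2; medium effort: 13 − 1 = 12; high effort: 23 − 2 = 21. low-risk stays.
medium-risk (assigned medium effort): low effort: 2 − 0 = 2; medium effort: 13 − 3 = 10; high effort: 23 − 6 = 17. medium-risk prefers high effort.
high-risk (assigned low effort): low effort: 2 − 0 = 2; medium effort: 13 − 6 = 7; high effort: 23 − 12 = 11. high-risk prefers high effort.
At least one type deviates; the separating profile fails.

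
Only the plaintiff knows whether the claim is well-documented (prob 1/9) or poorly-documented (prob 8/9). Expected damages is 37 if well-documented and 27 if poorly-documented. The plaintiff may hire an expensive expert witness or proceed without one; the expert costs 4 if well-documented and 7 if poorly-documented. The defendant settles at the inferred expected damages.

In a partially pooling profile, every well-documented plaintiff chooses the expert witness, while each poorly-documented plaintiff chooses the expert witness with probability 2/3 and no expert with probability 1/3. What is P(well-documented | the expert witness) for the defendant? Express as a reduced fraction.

3/19

P(the expert witness) = (1/9)·1 + (8/9)·(2/3) = 19/27.
By Bayes' rule, P(well-documented | the expert witness) = (1/9) / (19/27) = 3/19.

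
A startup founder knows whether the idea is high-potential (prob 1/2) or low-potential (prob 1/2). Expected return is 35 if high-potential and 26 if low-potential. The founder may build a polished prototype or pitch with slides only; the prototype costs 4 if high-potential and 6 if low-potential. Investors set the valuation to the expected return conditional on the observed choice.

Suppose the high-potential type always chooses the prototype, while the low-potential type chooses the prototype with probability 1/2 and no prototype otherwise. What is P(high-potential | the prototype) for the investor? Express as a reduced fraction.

2/3

P(the prototype) = (1/2)·1 + (1/2)·(1/2) = 3/4.
By Bayes' rule, P(high-potential | the prototype) = (1/2) / (3/4) = 2/3.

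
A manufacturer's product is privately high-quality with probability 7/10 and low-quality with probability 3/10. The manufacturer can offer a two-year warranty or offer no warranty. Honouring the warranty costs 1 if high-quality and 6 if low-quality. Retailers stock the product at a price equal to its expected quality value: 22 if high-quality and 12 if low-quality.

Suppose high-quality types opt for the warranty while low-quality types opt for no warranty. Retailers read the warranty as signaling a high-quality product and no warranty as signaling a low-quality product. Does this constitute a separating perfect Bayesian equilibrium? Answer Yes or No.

Under these beliefs, the warranty earns price 22 and no warranty earns price 12.
high-quality: the warranty nets 22 − 1 = 21; no warranty nets 12. high-quality prefers the warranty.
low-quality: the warranty nets 22 − 6 = 16; no warranty nets 12. low-quality would deviate to the warranty.
low-quality has a profitable deviation, so the profile is not an equilibrium.

No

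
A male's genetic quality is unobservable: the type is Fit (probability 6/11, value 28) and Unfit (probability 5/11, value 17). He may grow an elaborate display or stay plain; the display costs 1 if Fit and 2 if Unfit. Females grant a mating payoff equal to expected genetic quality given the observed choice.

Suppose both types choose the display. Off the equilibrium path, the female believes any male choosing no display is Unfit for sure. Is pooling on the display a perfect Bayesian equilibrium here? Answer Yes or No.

On path, the female holds the prior and pays 6/11·28 + 5/11·17 = 23. Off path (no display), believing Unfit, it pays 17.
Fit: the display nets 23 − 1 = 22; no display nets 17. Fit stays.
Unfit: the display nets 23 − 2 = 21; no display nets 17. Unfit stays.
No type deviates, so pooling is sustained.

Yes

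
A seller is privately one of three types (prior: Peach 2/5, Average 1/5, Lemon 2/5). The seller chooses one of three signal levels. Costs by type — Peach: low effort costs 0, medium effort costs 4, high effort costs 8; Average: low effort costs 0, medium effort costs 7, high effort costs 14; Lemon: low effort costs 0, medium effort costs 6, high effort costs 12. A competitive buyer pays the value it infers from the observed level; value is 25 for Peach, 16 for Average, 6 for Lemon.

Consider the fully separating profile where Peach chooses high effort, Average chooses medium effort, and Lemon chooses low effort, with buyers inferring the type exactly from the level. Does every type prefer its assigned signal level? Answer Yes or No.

Separating prices: high effort → 25, medium effort → 16, low effort → 6.
Peach (assigned high effort): low effort: 6 − 0 = 6; medium effort: 16 − 4 = 12; high effort: 25 − 8 = 17. Peach stays.
Average (assigned medium effort): low effort: 6 − 0 = 6; medium effort: 16 − 7 = 9; high effort: 25 − 14 = 11. Average prefers high effort.
Lemon (assigned low effort): low effort: 6 − 0 = 6; medium effort: 16 − 6 = 10; high effort: 25 − 12 = 13. Lemon prefers high effort.
At least one type deviates; the separating profile fails.

No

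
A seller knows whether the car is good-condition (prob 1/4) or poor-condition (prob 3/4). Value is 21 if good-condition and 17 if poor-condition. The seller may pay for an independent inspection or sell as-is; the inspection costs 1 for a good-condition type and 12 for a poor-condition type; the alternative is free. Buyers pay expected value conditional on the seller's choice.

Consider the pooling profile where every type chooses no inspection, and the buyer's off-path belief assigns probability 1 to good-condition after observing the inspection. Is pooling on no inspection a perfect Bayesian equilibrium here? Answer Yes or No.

On path, the buyer holds the prior and pays 1/4·21 + 3/4·17 = 18. Off path (the inspection), believing good-condition, it pays 21.
good-condition: no inspection nets 18; the inspection nets 21 − 1 = 20. good-condition would deviate.
poor-condition: no inspection nets 18; the inspection nets 21 − 12 = 9. poor-condition stays.
A type deviates, so pooling fails.

No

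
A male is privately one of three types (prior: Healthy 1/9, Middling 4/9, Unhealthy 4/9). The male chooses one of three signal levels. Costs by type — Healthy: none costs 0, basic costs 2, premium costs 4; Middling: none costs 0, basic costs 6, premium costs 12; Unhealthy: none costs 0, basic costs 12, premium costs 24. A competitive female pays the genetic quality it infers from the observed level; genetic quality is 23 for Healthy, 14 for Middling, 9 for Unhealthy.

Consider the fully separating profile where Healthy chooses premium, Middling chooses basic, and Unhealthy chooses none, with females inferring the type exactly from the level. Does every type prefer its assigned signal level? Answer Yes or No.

Separating mating payoffs: premium → 23, basic → 14, none → 9.
Healthy (assigned premium): none: 9 − 0 = 9; basic: 14 − 2 = 12; premium: 23 − 4 = 19. Healthy stays.
Middling (assigned basic): none: 9 − 0 = 9; basic: 14 − 6 = 8; premium: 23 − 12 = 11. Middling prefers premium.
Unhealthy (assigned none): none: 9 − 0 = 9; basic: 14 − 12 = 2; premium: 23 − 24 = -1. Unhealthy stays.
At least one type deviates; the separating profile fails.

No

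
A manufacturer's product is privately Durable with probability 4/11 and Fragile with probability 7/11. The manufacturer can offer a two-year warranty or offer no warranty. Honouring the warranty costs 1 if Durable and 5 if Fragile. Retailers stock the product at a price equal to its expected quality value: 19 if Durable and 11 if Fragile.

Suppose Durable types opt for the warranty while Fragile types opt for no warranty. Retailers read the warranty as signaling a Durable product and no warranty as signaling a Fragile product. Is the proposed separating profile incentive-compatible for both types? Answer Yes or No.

No

Under these beliefs, the warranty earns price 19 and no warranty earns price 11.
Durable: the warranty nets 19 − 1 = 18; no warranty nets 11. Durable prefers the warranty.
Fragile: the warranty nets 19 − 5 = 14; no warranty nets 11. Fragile would deviate to the warranty.
Fragile has a profitable deviation, so the profile is not an equilibrium.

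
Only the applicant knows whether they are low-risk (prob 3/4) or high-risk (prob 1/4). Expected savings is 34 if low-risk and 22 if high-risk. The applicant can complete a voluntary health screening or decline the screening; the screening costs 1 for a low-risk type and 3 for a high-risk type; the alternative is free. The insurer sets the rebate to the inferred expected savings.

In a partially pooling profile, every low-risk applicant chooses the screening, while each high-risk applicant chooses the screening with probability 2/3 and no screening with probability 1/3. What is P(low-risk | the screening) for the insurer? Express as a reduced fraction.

9/11

P(the screening) = (3/4)·1 + (1/4)·(2/3) = 11/12.
By Bayes' rule, P(low-risk | the screening) = (3/4) / (11/12) = 9/11.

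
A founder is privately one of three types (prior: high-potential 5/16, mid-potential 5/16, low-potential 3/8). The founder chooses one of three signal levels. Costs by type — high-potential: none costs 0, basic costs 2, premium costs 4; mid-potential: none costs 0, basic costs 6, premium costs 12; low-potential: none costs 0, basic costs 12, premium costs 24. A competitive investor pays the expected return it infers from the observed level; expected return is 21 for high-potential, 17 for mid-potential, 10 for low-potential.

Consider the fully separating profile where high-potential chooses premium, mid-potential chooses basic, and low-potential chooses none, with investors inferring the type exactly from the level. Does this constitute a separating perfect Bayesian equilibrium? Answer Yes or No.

Separating valuations: premium → 21, basic → 17, none → 10.
high-potential (assigned premium): none: 10 − 0 = 10; basic: 17 − 2 = 15; premium: 21 − 4 = 17. high-potential stays.
mid-potential (assigned basic): none: 10 − 0 = 10; basic: 17 − 6 = 11; premium: 21 − 12 = 9. mid-potential stays.
low-potential (assigned none): none: 10 − 0 = 10; basic: 17 − 12 = 5; premium: 21 − 24 = -3. low-potential stays.
Every type prefers its assigned level; separation holds.

Yes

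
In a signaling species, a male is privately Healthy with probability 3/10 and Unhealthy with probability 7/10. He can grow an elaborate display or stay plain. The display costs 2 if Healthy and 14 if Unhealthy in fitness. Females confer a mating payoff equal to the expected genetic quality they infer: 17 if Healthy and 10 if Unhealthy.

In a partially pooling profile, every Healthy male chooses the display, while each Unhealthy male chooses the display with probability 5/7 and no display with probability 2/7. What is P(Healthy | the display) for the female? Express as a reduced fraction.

P(the display) = (3/10)·1 + (7/10)·(5/7) = 4/5.
By Bayes' rule, P(Healthy | the display) = (3/10) / (4/5) = 3/8.

3/8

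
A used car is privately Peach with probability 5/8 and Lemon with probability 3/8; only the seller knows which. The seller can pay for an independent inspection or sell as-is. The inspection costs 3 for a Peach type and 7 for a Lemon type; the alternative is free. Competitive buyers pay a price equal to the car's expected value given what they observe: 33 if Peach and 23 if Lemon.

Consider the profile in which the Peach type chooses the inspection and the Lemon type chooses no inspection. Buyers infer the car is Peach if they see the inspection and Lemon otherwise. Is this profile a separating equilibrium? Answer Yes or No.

No

Under these beliefs, the inspection earns price 33 and no inspection earns price 23.
Peach: the inspection nets 33 − 3 = 30; no inspection nets 23. Peach prefers the inspection.
Lemon: the inspection nets 33 − 7 = 26; no inspection nets 23. Lemon would deviate to the inspection.
Lemon has a profitable deviation, so the profile is not an equilibrium.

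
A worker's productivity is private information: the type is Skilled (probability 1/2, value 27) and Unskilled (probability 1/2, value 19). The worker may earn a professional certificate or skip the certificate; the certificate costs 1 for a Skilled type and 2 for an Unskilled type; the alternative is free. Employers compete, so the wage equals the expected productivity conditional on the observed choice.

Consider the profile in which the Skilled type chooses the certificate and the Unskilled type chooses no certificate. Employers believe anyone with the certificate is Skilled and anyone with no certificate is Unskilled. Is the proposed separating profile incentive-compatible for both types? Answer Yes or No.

Under these beliefs, the certificate earns wage 27 and no certificate earns wage 19.
Skilled: the certificate nets 27 − 1 = 26; no certificate nets 19. Skilled prefers the certificate.
Unskilled: the certificate nets 27 − 2 = 25; no certificate nets 19. Unskilled would deviate to the certificate.
Unskilled has a profitable deviation, so the profile is not an equilibrium.

No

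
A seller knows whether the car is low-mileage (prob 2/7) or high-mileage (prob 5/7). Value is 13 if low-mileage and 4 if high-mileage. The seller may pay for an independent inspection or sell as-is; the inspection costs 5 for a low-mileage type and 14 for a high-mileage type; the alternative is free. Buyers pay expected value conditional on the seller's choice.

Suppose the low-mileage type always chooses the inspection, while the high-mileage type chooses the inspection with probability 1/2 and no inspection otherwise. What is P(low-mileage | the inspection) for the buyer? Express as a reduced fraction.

P(the inspection) = (2/7)·1 + (5/7)·(1/2) = 9/14.
By Bayes' rule, P(low-mileage | the inspection) = (2/7) / (9/14) = 4/9.

4/9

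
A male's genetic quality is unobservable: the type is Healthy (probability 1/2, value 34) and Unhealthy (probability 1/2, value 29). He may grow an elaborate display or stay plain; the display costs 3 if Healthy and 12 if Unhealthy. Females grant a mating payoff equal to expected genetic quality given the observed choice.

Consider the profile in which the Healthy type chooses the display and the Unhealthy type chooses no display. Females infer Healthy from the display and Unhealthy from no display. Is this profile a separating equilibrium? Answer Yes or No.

Yes

Under these beliefs, the display earns mating payoff 34 and no display earns mating payoff 29.
Healthy: the display nets 34 − 3 = 31; no display nets 29. Healthy prefers the display.
Unhealthy: the display nets 34 − 12 = 22; no display nets 29. Unhealthy prefers no display.
Neither type deviates, so the separating profile is an equilibrium.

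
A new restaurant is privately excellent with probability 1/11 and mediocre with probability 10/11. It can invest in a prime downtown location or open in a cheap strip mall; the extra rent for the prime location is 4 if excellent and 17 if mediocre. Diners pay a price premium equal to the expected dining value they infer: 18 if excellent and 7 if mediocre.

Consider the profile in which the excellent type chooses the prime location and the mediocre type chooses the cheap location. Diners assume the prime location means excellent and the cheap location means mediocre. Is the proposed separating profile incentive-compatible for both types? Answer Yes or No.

Yes

Under these beliefs, the prime location earns price premium 18 and the cheap location earns price premium 7.
excellent: the prime location nets 18 − 4 = 14; the cheap location nets 7. excellent prefers the prime location.
mediocre: the prime location nets 18 − 17 = 1; the cheap location nets 7. mediocre prefers the cheap location.
Neither type deviates, so the separating profile is an equilibrium.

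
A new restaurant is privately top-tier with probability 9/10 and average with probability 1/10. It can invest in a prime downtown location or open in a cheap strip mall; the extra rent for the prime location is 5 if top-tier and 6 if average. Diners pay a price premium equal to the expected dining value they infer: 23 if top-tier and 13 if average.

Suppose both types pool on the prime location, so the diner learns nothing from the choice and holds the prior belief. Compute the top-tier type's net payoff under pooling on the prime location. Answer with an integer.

17

Pooled price premium = 9/10·23 + 1/10·13 = 22.
top-tier pays cost 5 for the prime location, so net payoff = 22 − 5 = 17.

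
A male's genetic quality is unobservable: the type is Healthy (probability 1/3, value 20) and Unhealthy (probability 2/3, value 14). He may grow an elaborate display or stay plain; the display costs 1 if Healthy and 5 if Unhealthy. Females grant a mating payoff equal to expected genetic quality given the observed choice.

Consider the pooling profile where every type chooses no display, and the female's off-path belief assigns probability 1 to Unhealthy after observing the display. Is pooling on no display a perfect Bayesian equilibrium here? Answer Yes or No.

Yes

On path, the female holds the prior and pays 1/3·20 + 2/3·14 = 16. Off path (the display), believing Unhealthy, it pays 14.
Healthy: no display nets 16; the display nets 14 − 1 = 13. Healthy stays.
Unhealthy: no display nets 16; the display nets 14 − 5 = 9. Unhealthy stays.
No type deviates, so pooling is sustained.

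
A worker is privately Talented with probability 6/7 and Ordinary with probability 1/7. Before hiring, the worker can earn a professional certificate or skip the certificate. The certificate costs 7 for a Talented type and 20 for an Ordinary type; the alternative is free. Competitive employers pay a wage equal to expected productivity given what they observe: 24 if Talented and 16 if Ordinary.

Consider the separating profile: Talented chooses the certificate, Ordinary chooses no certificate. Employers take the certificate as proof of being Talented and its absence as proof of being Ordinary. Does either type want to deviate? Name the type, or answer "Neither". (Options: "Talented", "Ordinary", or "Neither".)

Neither

The certificate pays 24; no certificate pays 16.
Talented: assigned the certificate, nets 24 − 7 = 17; deviating to no certificate nets 16.
Ordinary: assigned no certificate, nets 16; deviating to the certificate nets 24 − 20 = 4.
Both types strictly prefer their assigned action; no profitable deviation.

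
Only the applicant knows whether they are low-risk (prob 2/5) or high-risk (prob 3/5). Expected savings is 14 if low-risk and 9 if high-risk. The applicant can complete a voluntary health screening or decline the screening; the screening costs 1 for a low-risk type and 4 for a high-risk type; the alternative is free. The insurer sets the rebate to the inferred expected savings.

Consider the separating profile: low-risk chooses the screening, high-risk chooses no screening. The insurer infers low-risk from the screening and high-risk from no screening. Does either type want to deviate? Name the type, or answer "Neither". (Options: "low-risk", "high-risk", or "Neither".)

The screening pays 14; no screening pays 9.
low-risk: assigned the screening, nets 14 − 1 = 13; deviating to no screening nets 9.
high-risk: assigned no screening, nets 9; deviating to the screening nets 14 − 4 = 10.
The high-risk type gains 1 by deviating.

high-risk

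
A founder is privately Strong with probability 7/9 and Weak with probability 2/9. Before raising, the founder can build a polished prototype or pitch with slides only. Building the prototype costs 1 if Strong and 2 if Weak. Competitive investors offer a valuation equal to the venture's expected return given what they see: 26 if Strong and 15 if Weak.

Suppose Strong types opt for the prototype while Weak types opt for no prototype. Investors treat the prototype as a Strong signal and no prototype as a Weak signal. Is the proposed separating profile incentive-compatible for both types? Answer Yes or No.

No

Under these beliefs, the prototype earns valuation 26 and no prototype earns valuation 15.
Strong: the prototype nets 26 − 1 = 25; no prototype nets 15. Strong prefers the prototype.
Weak: the prototype nets 26 − 2 = 24; no prototype nets 15. Weak would deviate to the prototype.
Weak has a profitable deviation, so the profile is not an equilibrium.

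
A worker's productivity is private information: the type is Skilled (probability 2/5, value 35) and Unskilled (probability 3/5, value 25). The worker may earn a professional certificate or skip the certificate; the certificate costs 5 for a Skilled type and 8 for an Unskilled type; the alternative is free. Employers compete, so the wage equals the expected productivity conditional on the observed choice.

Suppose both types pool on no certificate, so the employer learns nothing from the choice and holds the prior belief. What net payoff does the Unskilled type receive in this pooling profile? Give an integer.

Pooled wage = 2/5·35 + 3/5·25 = 29.
Unskilled pays no cost for no certificate, so net payoff = 29.

29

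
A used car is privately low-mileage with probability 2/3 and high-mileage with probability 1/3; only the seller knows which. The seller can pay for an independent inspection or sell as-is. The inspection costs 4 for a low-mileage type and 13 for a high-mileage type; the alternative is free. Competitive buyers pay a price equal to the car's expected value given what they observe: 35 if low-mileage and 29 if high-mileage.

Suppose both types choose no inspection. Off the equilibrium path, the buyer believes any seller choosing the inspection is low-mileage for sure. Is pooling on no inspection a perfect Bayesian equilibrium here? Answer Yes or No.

On path, the buyer holds the prior and pays 2/3·35 + 1/3·29 = 33. Off path (the inspection), believing low-mileage, it pays 35.
low-mileage: no inspection nets 33; the inspection nets 35 − 4 = 31. low-mileage stays.
high-mileage: no inspection nets 33; the inspection nets 35 − 13 = 22. high-mileage stays.
No type deviates, so pooling is sustained.

Yes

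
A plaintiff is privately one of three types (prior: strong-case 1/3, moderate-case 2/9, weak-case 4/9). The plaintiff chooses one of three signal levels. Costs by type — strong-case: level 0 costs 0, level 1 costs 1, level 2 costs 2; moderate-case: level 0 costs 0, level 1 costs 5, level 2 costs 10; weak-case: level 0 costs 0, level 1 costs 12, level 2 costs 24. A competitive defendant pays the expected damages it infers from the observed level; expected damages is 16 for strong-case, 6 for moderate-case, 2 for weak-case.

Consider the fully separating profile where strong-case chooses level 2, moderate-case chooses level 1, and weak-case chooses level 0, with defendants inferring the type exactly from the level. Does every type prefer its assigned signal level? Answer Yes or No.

Separating settlements: level 2 → 16, level 1 → 6, level 0 → 2.
strong-case (assigned level 2): level 0: 2 − 0 = 2; level 1: 6 − 1 = 5; level 2: 16 − 2 = 14. strong-case stays.
moderate-case (assigned level 1): level 0: 2 − 0 = 2; level 1: 6 − 5 = 1; level 2: 16 − 10 = 6. moderate-case prefers level 2.
weak-case (assigned level 0): level 0: 2 − 0 = 2; level 1: 6 − 12 = -6; level 2: 16 − 24 = -8. weak-case stays.
At least one type deviates; the separating profile fails.

No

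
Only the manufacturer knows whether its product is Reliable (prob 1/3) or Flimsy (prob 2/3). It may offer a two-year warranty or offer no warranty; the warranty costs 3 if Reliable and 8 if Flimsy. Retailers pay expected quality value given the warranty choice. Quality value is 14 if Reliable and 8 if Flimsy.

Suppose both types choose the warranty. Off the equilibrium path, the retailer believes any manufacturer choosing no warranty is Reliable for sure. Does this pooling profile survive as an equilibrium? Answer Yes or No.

No

On path, the retailer holds the prior and pays 1/3·14 + 2/3·8 = 10. Off path (no warranty), believing Reliable, it pays 14.
Reliable: the warranty nets 10 − 3 = 7; no warranty nets 14. Reliable would deviate.
Flimsy: the warranty nets 10 − 8 = 2; no warranty nets 14. Flimsy would deviate.
A type deviates, so pooling fails.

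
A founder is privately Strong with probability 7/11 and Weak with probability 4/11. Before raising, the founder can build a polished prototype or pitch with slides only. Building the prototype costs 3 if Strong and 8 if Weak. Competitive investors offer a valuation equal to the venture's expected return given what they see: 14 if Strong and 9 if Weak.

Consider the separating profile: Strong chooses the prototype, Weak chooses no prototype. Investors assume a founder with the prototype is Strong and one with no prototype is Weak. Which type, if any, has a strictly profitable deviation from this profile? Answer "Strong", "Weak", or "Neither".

The prototype pays 14; no prototype pays 9.
Strong: assigned the prototype, nets 14 − 3 = 11; deviating to no prototype nets 9.
Weak: assigned no prototype, nets 9; deviating to the prototype nets 14 − 8 = 6.
Both types strictly prefer their assigned action; no profitable deviation.

Neither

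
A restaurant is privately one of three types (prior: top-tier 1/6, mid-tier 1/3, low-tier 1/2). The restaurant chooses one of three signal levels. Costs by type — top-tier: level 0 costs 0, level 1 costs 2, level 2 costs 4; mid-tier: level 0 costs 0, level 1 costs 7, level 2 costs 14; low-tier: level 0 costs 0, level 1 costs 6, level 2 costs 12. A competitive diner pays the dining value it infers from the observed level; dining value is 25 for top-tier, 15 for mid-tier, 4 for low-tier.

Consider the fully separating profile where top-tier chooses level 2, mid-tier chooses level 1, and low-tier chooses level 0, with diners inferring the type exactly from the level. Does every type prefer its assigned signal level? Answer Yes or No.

No

Separating price premiums: level 2 → 25, level 1 → 15, level 0 → 4.
top-tier (assigned level 2): level 0: 4 − 0 = 4; level 1: 15 − 2 = 13; level 2: 25 − 4 = 21. top-tier stays.
mid-tier (assigned level 1): level 0: 4 − 0 = 4; level 1: 15 − 7 = 8; level 2: 25 − 14 = 11. mid-tier prefers level 2.
low-tier (assigned level 0): level 0: 4 − 0 = 4; level 1: 15 − 6 = 9; level 2: 25 − 12 = 13. low-tier prefers level 2.
At least one type deviates; the separating profile fails.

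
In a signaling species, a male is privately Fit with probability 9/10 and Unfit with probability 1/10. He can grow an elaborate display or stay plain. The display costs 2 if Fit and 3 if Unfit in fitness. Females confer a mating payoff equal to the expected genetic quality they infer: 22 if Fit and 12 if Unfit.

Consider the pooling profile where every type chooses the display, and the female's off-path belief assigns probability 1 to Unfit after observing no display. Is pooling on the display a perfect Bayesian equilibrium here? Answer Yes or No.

Yes

On path, the female holds the prior and pays 9/10·22 + 1/10·12 = 21. Off path (no display), believing Unfit, it pays 12.
Fit: the display nets 21 − 2 = 19; no display nets 12. Fit stays.
Unfit: the display nets 21 − 3 = 18; no display nets 12. Unfit stays.
No type deviates, so pooling is sustained.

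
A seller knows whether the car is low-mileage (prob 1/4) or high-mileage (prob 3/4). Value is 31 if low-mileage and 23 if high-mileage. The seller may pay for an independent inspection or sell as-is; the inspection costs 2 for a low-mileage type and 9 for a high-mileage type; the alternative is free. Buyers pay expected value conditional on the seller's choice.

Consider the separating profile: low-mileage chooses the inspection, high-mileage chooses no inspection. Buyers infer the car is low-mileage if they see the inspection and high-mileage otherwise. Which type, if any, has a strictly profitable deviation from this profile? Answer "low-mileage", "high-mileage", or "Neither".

Neither

The inspection pays 31; no inspection pays 23.
low-mileage: assigned the inspection, nets 31 − 2 = 29; deviating to no inspection nets 23.
high-mileage: assigned no inspection, nets 23; deviating to the inspection nets 31 − 9 = 22.
Both types strictly prefer their assigned action; no profitable deviation.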